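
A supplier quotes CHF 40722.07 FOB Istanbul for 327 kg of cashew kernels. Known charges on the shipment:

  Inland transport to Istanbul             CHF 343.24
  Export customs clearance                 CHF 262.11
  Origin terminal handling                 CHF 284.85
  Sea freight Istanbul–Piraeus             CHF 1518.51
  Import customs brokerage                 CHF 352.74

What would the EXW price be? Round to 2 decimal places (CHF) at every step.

Not relevant to the conversion: freight, brokerage — on the buyer under both terms; not part of either seller's price.
From FOB to EXW, the seller no longer bears: inland to port, export clearance, origin terminal.
EXW price = 40722.07 − 343.24 − 262.11 − 284.85 = 39831.87

EXW price: CHF 39831.87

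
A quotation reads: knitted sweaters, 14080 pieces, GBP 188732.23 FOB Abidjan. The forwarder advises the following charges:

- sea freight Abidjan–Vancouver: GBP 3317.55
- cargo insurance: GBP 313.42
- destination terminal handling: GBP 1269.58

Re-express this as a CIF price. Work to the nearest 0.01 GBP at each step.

Not relevant to the conversion: destination terminal — on the buyer under both terms; not part of either seller's price.
From FOB to CIF, the seller additionally bears: freight, insurance.
CIF price = 188732.23 + 3317.55 + 313.42 = 192363.20

CIF price: GBP 192363.20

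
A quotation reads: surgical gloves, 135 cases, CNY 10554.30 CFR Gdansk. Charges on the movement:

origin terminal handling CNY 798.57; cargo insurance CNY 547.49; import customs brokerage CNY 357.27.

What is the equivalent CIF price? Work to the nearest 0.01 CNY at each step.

CIF price: CNY 11101.79

Not relevant to the conversion: origin terminal — on the seller under both CFR and CIF; already in the CFR price and stays in the CIF price. brokerage — on the buyer under both terms; not part of either seller's price.
From CFR to CIF, the seller additionally bears: insurance.
CIF price = 10554.30 + 547.49 = 11101.79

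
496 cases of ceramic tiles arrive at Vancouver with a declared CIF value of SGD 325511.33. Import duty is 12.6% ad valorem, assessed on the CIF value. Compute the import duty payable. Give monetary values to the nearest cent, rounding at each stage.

Import duty: SGD 41014.43

Import duty = 325511.33 × 12.6% = 41014.43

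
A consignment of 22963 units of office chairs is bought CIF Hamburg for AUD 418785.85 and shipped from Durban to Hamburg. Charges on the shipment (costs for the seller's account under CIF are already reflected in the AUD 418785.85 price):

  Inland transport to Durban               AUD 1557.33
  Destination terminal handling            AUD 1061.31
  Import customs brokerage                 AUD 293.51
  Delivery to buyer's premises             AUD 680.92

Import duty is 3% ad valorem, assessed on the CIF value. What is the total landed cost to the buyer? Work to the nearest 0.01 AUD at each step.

CIF: the seller pays costs through ocean freight and marine insurance to the destination port.
Already in the invoice (seller's account under CIF): inland to port — exclude.
The CIF price already equals the CIF value: 418785.85
Import duty = 418785.85 × 3% = 12563.58
Buyer bears: destination terminal 1061.31 + brokerage 293.51 + delivery 680.92 + duty 12563.58 = 14599.32
Landed cost = invoice 418785.85 + 14599.32 = 433385.17

Total landed cost: AUD 433385.17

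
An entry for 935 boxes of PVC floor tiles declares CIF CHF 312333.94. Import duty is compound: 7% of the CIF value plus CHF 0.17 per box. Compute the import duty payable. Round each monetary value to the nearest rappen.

Ad valorem component: 312333.94 × 7% = 21863.38
Specific component: 935 × 0.17 = 158.95
Import duty = 21863.38 + 158.95 = 22022.33

Import duty: CHF 22022.33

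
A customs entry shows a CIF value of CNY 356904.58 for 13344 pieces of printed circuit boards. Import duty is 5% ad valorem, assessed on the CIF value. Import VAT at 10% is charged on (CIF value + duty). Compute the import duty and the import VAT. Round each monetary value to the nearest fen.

Import duty = 356904.58 × 5% = 17845.23
VAT base = CIF + duty = 356904.58 + 17845.23 = 374749.81
Import VAT = 374749.81 × 10% = 37474.98

Import duty: CNY 17845.23; import VAT: CNY 37474.98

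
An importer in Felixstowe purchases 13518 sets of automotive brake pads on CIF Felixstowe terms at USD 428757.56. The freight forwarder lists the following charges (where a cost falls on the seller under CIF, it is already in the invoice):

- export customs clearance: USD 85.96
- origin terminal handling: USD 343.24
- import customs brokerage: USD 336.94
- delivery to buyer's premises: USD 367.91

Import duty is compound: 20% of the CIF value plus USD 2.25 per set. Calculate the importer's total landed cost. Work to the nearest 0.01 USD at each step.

CIF: the seller pays costs through ocean freight and marine insurance to the destination port.
Already in the invoice (seller's account under CIF): export clearance, origin terminal — exclude.
The CIF price already equals the CIF value: 428757.56
Ad valorem component: 428757.56 × 20% = 85751.51
Specific component: 13518 × 2.25 = 30415.50
Import duty = 85751.51 + 30415.50 = 116167.01
Buyer bears: brokerage 336.94 + delivery 367.91 + duty 116167.01 = 116871.86
Landed cost = invoice 428757.56 + 116871.86 = 545629.42

Total landed cost: USD 545629.42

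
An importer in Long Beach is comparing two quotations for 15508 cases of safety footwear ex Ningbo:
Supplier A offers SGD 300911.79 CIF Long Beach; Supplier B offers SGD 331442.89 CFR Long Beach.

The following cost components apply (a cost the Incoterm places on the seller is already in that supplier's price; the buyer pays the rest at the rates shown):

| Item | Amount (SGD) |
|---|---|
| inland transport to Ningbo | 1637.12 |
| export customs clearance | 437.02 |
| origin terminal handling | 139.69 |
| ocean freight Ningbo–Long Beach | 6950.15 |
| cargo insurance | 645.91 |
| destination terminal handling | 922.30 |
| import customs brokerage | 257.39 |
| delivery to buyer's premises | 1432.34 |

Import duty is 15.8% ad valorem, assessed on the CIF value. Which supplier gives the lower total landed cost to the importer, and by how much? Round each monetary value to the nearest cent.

Supplier A (CIF):
The CIF price already equals the CIF value: 300911.79
Import duty = 300911.79 × 15.8% = 47544.06
Buyer bears (A): 922.30 + 257.39 + 1432.34 = 2612.03
Landed cost (A) = invoice 300911.79 + 2612.03 + duty 47544.06 = 351067.88
Supplier B (CFR):
CIF value = CFR price + insurance = 331442.89 + 645.91 = 332088.80
Import duty = 332088.80 × 15.8% = 52470.03
Buyer bears (B): 645.91 + 922.30 + 257.39 + 1432.34 = 3257.94
Landed cost (B) = invoice 331442.89 + 3257.94 + duty 52470.03 = 387170.86
Difference = |351067.88 − 387170.86| = 36102.98

Supplier A is cheaper by SGD 36102.98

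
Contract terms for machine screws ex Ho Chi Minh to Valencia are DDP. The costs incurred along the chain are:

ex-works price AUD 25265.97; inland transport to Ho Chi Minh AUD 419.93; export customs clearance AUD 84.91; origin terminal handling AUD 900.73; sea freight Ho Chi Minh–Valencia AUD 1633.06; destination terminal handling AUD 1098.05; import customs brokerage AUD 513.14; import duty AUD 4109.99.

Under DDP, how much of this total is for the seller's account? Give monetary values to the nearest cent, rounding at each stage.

DDP: the seller bears all costs including import duty.
Seller's account: goods 25265.97 + inland to port 419.93 + export clearance 84.91 + origin terminal 900.73 + freight 1633.06 + destination terminal 1098.05 + brokerage 513.14 + duty 4109.99 = 34025.78
Buyer's account: 0.00

Seller's account: AUD 34025.78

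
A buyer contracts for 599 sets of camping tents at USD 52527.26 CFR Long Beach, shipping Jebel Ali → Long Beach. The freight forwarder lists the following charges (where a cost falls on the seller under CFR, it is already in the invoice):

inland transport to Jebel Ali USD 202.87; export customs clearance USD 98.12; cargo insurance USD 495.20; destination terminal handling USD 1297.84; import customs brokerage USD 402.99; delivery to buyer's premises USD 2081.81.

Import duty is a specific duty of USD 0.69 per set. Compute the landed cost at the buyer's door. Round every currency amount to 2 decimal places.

Total landed cost: USD 57218.41

CFR: the seller pays costs through ocean freight to the destination port, but not insurance.
Already in the invoice (seller's account under CFR): inland to port, export clearance — exclude.
CIF value = CFR price + insurance = 52527.26 + 495.20 = 53022.46
Import duty = 599 × 0.69 = 413.31
Buyer bears: insurance 495.20 + destination terminal 1297.84 + brokerage 402.99 + delivery 2081.81 + duty 413.31 = 4691.15
Landed cost = invoice 52527.26 + 4691.15 = 57218.41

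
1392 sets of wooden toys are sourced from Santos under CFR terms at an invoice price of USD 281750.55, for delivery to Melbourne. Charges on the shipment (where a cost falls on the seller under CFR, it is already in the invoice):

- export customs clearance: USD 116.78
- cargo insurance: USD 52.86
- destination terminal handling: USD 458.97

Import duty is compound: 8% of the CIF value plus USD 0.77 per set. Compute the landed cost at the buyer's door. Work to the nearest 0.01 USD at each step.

CFR: the seller pays costs through ocean freight to the destination port, but not insurance.
Already in the invoice (seller's account under CFR): export clearance — exclude.
CIF value = CFR price + insurance = 281750.55 + 52.86 = 281803.41
Ad valorem component: 281803.41 × 8% = 22544.27
Specific component: 1392 × 0.77 = 1071.84
Import duty = 22544.27 + 1071.84 = 23616.11
Buyer bears: insurance 52.86 + destination terminal 458.97 + duty 23616.11 = 24127.94
Landed cost = invoice 281750.55 + 24127.94 = 305878.49

Total landed cost: USD 305878.49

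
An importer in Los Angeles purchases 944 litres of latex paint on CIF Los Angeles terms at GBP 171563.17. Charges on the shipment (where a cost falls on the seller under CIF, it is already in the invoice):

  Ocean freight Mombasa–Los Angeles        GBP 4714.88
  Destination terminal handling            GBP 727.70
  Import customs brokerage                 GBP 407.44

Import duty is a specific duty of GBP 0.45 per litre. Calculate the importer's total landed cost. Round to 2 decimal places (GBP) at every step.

CIF: the seller pays costs through ocean freight and marine insurance to the destination port.
Already in the invoice (seller's account under CIF): freight — exclude.
The CIF price already equals the CIF value: 171563.17
Import duty = 944 × 0.45 = 424.80
Buyer bears: destination terminal 727.70 + brokerage 407.44 + duty 424.80 = 1559.94
Landed cost = invoice 171563.17 + 1559.94 = 173123.11

Total landed cost: GBP 173123.11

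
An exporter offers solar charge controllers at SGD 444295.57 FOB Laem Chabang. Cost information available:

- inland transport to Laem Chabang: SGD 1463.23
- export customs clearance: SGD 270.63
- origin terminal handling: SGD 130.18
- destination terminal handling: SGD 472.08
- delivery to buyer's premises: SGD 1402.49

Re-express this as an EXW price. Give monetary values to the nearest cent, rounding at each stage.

Not relevant to the conversion: delivery, destination terminal — on the buyer under both terms; not part of either seller's price.
From FOB to EXW, the seller no longer bears: inland to port, export clearance, origin terminal.
EXW price = 444295.57 − 1463.23 − 270.63 − 130.18 = 442431.53

EXW price: SGD 442431.53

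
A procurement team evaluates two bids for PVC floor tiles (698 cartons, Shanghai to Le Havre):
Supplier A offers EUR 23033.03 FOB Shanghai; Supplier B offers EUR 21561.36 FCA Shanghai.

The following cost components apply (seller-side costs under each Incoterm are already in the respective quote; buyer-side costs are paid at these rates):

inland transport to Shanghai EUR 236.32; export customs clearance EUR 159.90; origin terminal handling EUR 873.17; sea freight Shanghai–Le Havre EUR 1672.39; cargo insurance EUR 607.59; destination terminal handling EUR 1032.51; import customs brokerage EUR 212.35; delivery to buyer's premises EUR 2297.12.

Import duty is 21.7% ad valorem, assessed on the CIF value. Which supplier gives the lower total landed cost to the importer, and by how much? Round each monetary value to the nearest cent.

Supplier B is cheaper by EUR 728.37

Supplier A (FOB):
CIF value = FOB price + freight + insurance = 23033.03 + 1672.39 + 607.59 = 25313.01
Import duty = 25313.01 × 21.7% = 5492.92
Buyer bears (A): 1672.39 + 607.59 + 1032.51 + 212.35 + 2297.12 = 5821.96
Landed cost (A) = invoice 23033.03 + 5821.96 + duty 5492.92 = 34347.91
Supplier B (FCA):
CIF value = FCA price + origin terminal + freight + insurance = 21561.36 + 873.17 + 1672.39 + 607.59 = 24714.51
Import duty = 24714.51 × 21.7% = 5363.05
Buyer bears (B): 873.17 + 1672.39 + 607.59 + 1032.51 + 212.35 + 2297.12 = 6695.13
Landed cost (B) = invoice 21561.36 + 6695.13 + duty 5363.05 = 33619.54
Difference = |34347.91 − 33619.54| = 728.37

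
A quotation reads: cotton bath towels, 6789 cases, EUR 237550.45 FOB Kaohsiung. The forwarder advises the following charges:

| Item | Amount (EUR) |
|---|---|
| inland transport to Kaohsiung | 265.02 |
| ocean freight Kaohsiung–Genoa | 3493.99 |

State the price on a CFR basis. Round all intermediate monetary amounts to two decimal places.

CFR price: EUR 241044.44

Not relevant to the conversion: inland to port — on the seller under both FOB and CFR; already in the FOB price and stays in the CFR price.
From FOB to CFR, the seller additionally bears: freight.
CFR price = 237550.45 + 3493.99 = 241044.44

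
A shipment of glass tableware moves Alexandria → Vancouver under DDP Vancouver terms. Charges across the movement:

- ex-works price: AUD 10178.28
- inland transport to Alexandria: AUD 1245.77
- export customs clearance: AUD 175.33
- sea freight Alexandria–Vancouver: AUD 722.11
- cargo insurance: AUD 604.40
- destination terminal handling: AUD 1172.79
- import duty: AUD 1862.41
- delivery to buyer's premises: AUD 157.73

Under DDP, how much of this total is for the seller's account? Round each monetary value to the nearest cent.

Seller's account: AUD 16118.82

DDP: the seller bears all costs including import duty.
Seller's account: goods 10178.28 + inland to port 1245.77 + export clearance 175.33 + freight 722.11 + insurance 604.40 + destination terminal 1172.79 + duty 1862.41 + delivery 157.73 = 16118.82
Buyer's account: 0.00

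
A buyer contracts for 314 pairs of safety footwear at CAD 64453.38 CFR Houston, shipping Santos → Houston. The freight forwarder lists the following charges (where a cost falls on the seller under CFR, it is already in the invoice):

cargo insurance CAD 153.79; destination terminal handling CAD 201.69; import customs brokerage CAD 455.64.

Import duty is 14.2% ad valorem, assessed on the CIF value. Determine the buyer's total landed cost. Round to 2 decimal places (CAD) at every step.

Total landed cost: CAD 74438.72

CFR: the seller pays costs through ocean freight to the destination port, but not insurance.
CIF value = CFR price + insurance = 64453.38 + 153.79 = 64607.17
Import duty = 64607.17 × 14.2% = 9174.22
Buyer bears: insurance 153.79 + destination terminal 201.69 + brokerage 455.64 + duty 9174.22 = 9985.34
Landed cost = invoice 64453.38 + 9985.34 = 74438.72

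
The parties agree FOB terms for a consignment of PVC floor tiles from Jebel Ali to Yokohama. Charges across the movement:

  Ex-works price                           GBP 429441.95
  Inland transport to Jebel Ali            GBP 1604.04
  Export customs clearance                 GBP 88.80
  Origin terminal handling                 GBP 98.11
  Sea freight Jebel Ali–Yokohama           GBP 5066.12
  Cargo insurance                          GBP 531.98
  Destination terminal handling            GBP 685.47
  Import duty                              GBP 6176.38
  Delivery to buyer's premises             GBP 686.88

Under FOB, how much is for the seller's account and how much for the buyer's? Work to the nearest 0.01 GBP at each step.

Seller: GBP 431232.90; buyer: GBP 13146.83

FOB: the seller bears costs until goods are on board at the origin port; the buyer bears freight, insurance and all costs thereafter.
Seller's account: goods 429441.95 + inland to port 1604.04 + export clearance 88.80 + origin terminal 98.11 = 431232.90
Buyer's account: freight 5066.12 + insurance 531.98 + destination terminal 685.47 + duty 6176.38 + delivery 686.88 = 13146.83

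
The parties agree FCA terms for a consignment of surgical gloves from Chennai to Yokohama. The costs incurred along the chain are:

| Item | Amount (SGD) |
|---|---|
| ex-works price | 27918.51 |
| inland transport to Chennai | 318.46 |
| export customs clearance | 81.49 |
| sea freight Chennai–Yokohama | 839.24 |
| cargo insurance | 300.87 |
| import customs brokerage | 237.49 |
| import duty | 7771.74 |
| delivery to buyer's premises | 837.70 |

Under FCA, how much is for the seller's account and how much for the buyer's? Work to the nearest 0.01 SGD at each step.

Seller: SGD 28318.46; buyer: SGD 9987.04

FCA: the seller delivers export-cleared goods to the carrier; the buyer bears costs from that point.
Seller's account: goods 27918.51 + inland to port 318.46 + export clearance 81.49 = 28318.46
Buyer's account: freight 839.24 + insurance 300.87 + brokerage 237.49 + duty 7771.74 + delivery 837.70 = 9987.04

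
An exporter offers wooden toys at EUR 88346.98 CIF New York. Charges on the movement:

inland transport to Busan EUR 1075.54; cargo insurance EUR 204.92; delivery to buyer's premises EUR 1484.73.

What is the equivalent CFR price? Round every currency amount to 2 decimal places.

Not relevant to the conversion: inland to port — on the seller under both CIF and CFR; already in the CIF price and stays in the CFR price. delivery — on the buyer under both terms; not part of either seller's price.
From CIF to CFR, the seller no longer bears: insurance.
CFR price = 88346.98 − 204.92 = 88142.06

CFR price: EUR 88142.06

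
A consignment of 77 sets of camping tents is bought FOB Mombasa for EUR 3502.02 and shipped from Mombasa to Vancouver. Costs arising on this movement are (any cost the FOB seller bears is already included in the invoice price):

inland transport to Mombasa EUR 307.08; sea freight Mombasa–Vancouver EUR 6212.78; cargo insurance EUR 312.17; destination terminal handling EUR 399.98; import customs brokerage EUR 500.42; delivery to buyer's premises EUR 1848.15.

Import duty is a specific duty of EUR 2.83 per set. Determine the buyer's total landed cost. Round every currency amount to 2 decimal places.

FOB: the seller bears costs until goods are on board at the origin port; the buyer bears freight, insurance and all costs thereafter.
Already in the invoice (seller's account under FOB): inland to port — exclude.
CIF value = FOB price + freight + insurance = 3502.02 + 6212.78 + 312.17 = 10026.97
Import duty = 77 × 2.83 = 217.91
Buyer bears: freight 6212.78 + insurance 312.17 + destination terminal 399.98 + brokerage 500.42 + delivery 1848.15 + duty 217.91 = 9491.41
Landed cost = invoice 3502.02 + 9491.41 = 12993.43

Total landed cost: EUR 12993.43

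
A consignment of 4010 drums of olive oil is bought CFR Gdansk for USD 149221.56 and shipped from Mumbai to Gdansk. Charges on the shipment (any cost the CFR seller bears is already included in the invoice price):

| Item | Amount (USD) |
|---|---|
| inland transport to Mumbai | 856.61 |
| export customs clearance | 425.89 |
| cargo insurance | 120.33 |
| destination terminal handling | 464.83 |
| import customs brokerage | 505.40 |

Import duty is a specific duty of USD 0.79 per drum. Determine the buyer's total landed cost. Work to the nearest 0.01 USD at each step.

CFR: the seller pays costs through ocean freight to the destination port, but not insurance.
Already in the invoice (seller's account under CFR): inland to port, export clearance — exclude.
CIF value = CFR price + insurance = 149221.56 + 120.33 = 149341.89
Import duty = 4010 × 0.79 = 3167.90
Buyer bears: insurance 120.33 + destination terminal 464.83 + brokerage 505.40 + duty 3167.90 = 4258.46
Landed cost = invoice 149221.56 + 4258.46 = 153480.02

Total landed cost: USD 153480.02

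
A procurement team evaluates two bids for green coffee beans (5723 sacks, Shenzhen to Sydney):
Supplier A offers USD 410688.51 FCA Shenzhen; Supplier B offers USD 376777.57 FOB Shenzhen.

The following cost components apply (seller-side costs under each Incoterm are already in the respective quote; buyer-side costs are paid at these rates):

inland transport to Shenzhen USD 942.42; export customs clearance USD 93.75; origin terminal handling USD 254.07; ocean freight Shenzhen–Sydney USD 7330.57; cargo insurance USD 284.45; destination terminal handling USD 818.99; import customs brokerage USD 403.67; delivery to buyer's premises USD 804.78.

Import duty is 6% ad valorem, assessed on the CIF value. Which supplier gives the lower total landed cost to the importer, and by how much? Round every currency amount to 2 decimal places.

Supplier B is cheaper by USD 36214.91

Supplier A (FCA):
CIF value = FCA price + origin terminal + freight + insurance = 410688.51 + 254.07 + 7330.57 + 284.45 = 418557.60
Import duty = 418557.60 × 6% = 25113.46
Buyer bears (A): 254.07 + 7330.57 + 284.45 + 818.99 + 403.67 + 804.78 = 9896.53
Landed cost (A) = invoice 410688.51 + 9896.53 + duty 25113.46 = 445698.50
Supplier B (FOB):
CIF value = FOB price + freight + insurance = 376777.57 + 7330.57 + 284.45 = 384392.59
Import duty = 384392.59 × 6% = 23063.56
Buyer bears (B): 7330.57 + 284.45 + 818.99 + 403.67 + 804.78 = 9642.46
Landed cost (B) = invoice 376777.57 + 9642.46 + duty 23063.56 = 409483.59
Difference = |445698.50 − 409483.59| = 36214.91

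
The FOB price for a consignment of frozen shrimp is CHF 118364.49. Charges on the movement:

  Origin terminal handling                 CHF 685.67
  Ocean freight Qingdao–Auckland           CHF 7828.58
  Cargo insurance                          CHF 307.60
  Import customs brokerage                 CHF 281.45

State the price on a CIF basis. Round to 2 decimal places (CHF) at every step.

Not relevant to the conversion: origin terminal — on the seller under both FOB and CIF; already in the FOB price and stays in the CIF price. brokerage — on the buyer under both terms; not part of either seller's price.
From FOB to CIF, the seller additionally bears: freight, insurance.
CIF price = 118364.49 + 7828.58 + 307.60 = 126500.67

CIF price: CHF 126500.67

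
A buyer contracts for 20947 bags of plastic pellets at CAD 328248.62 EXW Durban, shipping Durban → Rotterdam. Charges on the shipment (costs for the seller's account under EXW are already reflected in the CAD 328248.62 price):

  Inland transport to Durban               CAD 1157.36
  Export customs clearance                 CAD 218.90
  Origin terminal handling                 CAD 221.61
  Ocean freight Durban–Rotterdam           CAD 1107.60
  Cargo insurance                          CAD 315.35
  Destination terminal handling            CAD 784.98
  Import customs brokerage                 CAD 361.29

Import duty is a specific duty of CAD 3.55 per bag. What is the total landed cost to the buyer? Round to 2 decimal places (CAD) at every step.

EXW: the seller makes goods available at their premises; the buyer bears all onward costs.
CIF value = EXW price + inland to port + export clearance + origin terminal + freight + insurance = 328248.62 + 1157.36 + 218.90 + 221.61 + 1107.60 + 315.35 = 331269.44
Import duty = 20947 × 3.55 = 74361.85
Buyer bears: inland to port 1157.36 + export clearance 218.90 + origin terminal 221.61 + freight 1107.60 + insurance 315.35 + destination terminal 784.98 + brokerage 361.29 + duty 74361.85 = 78528.94
Landed cost = invoice 328248.62 + 78528.94 = 406777.56

Total landed cost: CAD 406777.56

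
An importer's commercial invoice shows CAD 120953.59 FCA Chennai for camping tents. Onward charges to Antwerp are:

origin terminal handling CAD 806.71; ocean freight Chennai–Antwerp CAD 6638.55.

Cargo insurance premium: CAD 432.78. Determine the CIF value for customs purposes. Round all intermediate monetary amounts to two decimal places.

CIF = FCA price + pre-shipment costs + freight + insurance
CIF = 120953.59 + 806.71 + 6638.55 + 432.78 = 128831.63

CIF value: CAD 128831.63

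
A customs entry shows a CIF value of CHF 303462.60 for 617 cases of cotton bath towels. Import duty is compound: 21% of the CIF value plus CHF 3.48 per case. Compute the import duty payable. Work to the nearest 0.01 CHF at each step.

Import duty: CHF 65874.31

Ad valorem component: 303462.60 × 21% = 63727.15
Specific component: 617 × 3.48 = 2147.16
Import duty = 63727.15 + 2147.16 = 65874.31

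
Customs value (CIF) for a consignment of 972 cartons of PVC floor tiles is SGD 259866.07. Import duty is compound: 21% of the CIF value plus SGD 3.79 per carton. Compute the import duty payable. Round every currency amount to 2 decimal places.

Import duty: SGD 58255.75

Ad valorem component: 259866.07 × 21% = 54571.87
Specific component: 972 × 3.79 = 3683.88
Import duty = 54571.87 + 3683.88 = 58255.75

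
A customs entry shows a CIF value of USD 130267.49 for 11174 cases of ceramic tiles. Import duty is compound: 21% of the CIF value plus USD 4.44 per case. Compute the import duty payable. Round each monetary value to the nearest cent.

Ad valorem component: 130267.49 × 21% = 27356.17
Specific component: 11174 × 4.44 = 49612.56
Import duty = 27356.17 + 49612.56 = 76968.73

Import duty: USD 76968.73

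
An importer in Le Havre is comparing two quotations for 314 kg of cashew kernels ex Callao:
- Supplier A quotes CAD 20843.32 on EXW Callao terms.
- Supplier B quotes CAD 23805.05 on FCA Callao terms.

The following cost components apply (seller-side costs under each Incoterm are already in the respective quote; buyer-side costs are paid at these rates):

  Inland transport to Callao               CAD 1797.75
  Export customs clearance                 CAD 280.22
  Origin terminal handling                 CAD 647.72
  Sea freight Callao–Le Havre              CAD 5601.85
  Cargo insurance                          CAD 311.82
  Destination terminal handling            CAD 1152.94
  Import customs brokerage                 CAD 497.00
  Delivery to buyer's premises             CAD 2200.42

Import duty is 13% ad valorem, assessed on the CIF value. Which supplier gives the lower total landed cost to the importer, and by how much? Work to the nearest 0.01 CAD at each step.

Supplier A (EXW):
CIF value = EXW price + inland to port + export clearance + origin terminal + freight + insurance = 20843.32 + 1797.75 + 280.22 + 647.72 + 5601.85 + 311.82 = 29482.68
Import duty = 29482.68 × 13% = 3832.75
Buyer bears (A): 1797.75 + 280.22 + 647.72 + 5601.85 + 311.82 + 1152.94 + 497.00 + 2200.42 = 12489.72
Landed cost (A) = invoice 20843.32 + 12489.72 + duty 3832.75 = 37165.79
Supplier B (FCA):
CIF value = FCA price + origin terminal + freight + insurance = 23805.05 + 647.72 + 5601.85 + 311.82 = 30366.44
Import duty = 30366.44 × 13% = 3947.64
Buyer bears (B): 647.72 + 5601.85 + 311.82 + 1152.94 + 497.00 + 2200.42 = 10411.75
Landed cost (B) = invoice 23805.05 + 10411.75 + duty 3947.64 = 38164.44
Difference = |37165.79 − 38164.44| = 998.65

Supplier A is cheaper by CAD 998.65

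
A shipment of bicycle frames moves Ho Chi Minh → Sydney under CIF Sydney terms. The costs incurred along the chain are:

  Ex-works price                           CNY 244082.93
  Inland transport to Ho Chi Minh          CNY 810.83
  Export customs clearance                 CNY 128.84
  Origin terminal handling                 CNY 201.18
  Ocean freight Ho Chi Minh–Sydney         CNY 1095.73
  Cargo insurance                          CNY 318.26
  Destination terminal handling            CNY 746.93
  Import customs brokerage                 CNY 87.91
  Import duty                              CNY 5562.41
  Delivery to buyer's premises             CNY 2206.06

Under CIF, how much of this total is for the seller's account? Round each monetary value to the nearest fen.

CIF: the seller pays costs through ocean freight and marine insurance to the destination port.
Seller's account: goods 244082.93 + inland to port 810.83 + export clearance 128.84 + origin terminal 201.18 + freight 1095.73 + insurance 318.26 = 246637.77
Buyer's account: destination terminal 746.93 + brokerage 87.91 + duty 5562.41 + delivery 2206.06 = 8603.31

Seller's account: CNY 246637.77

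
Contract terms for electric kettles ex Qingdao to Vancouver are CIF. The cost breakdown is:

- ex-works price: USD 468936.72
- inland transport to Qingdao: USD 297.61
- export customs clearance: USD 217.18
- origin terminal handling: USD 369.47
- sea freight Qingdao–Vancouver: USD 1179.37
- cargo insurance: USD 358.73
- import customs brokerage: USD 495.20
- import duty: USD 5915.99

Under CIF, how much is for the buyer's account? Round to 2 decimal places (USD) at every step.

Buyer's account: USD 6411.19

CIF: the seller pays costs through ocean freight and marine insurance to the destination port.
Seller's account: goods 468936.72 + inland to port 297.61 + export clearance 217.18 + origin terminal 369.47 + freight 1179.37 + insurance 358.73 = 471359.08
Buyer's account: brokerage 495.20 + duty 5915.99 = 6411.19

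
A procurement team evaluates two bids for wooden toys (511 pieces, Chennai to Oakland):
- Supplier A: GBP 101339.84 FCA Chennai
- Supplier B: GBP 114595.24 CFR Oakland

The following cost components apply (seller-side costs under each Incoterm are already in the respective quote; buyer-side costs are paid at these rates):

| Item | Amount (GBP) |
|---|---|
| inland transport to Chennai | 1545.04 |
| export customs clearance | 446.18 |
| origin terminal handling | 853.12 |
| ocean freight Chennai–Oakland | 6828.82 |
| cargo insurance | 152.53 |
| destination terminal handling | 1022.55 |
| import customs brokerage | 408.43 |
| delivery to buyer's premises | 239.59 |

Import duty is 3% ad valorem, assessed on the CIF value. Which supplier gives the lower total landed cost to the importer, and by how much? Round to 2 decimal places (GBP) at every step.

Supplier A is cheaper by GBP 5740.66

Supplier A (FCA):
CIF value = FCA price + origin terminal + freight + insurance = 101339.84 + 853.12 + 6828.82 + 152.53 = 109174.31
Import duty = 109174.31 × 3% = 3275.23
Buyer bears (A): 853.12 + 6828.82 + 152.53 + 1022.55 + 408.43 + 239.59 = 9505.04
Landed cost (A) = invoice 101339.84 + 9505.04 + duty 3275.23 = 114120.11
Supplier B (CFR):
CIF value = CFR price + insurance = 114595.24 + 152.53 = 114747.77
Import duty = 114747.77 × 3% = 3442.43
Buyer bears (B): 152.53 + 1022.55 + 408.43 + 239.59 = 1823.10
Landed cost (B) = invoice 114595.24 + 1823.10 + duty 3442.43 = 119860.77
Difference = |114120.11 − 119860.77| = 5740.66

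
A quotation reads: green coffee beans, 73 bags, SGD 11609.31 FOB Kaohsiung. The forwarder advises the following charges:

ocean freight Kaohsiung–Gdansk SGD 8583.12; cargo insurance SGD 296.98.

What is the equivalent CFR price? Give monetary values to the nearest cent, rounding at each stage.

CFR price: SGD 20192.43

Not relevant to the conversion: insurance — on the buyer under both terms; not part of either seller's price.
From FOB to CFR, the seller additionally bears: freight.
CFR price = 11609.31 + 8583.12 = 20192.43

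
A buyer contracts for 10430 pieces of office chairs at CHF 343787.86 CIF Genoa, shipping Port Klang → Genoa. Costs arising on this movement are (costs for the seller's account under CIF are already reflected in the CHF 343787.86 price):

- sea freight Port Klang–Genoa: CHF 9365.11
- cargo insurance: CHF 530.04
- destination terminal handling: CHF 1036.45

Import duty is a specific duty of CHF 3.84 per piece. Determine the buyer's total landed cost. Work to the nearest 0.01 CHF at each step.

CIF: the seller pays costs through ocean freight and marine insurance to the destination port.
Already in the invoice (seller's account under CIF): freight, insurance — exclude.
The CIF price already equals the CIF value: 343787.86
Import duty = 10430 × 3.84 = 40051.20
Buyer bears: destination terminal 1036.45 + duty 40051.20 = 41087.65
Landed cost = invoice 343787.86 + 41087.65 = 384875.51

Total landed cost: CHF 384875.51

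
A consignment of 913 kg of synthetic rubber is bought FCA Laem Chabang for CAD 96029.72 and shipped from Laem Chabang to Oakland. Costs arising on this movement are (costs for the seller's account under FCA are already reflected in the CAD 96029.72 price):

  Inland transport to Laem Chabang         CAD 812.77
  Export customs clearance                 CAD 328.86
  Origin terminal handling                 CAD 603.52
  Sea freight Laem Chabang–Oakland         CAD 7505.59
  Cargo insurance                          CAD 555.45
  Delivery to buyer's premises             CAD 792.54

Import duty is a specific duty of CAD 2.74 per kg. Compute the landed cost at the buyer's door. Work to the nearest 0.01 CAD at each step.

FCA: the seller delivers export-cleared goods to the carrier; the buyer bears costs from that point.
Already in the invoice (seller's account under FCA): inland to port, export clearance — exclude.
CIF value = FCA price + origin terminal + freight + insurance = 96029.72 + 603.52 + 7505.59 + 555.45 = 104694.28
Import duty = 913 × 2.74 = 2501.62
Buyer bears: origin terminal 603.52 + freight 7505.59 + insurance 555.45 + delivery 792.54 + duty 2501.62 = 11958.72
Landed cost = invoice 96029.72 + 11958.72 = 107988.44

Total landed cost: CAD 107988.44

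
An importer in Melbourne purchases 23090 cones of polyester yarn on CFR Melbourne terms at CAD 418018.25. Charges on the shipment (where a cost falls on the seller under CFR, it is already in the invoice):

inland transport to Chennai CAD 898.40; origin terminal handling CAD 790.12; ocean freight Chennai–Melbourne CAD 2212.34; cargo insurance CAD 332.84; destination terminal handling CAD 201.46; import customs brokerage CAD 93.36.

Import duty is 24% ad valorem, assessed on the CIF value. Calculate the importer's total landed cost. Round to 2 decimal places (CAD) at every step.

Total landed cost: CAD 519050.17

CFR: the seller pays costs through ocean freight to the destination port, but not insurance.
Already in the invoice (seller's account under CFR): inland to port, origin terminal, freight — exclude.
CIF value = CFR price + insurance = 418018.25 + 332.84 = 418351.09
Import duty = 418351.09 × 24% = 100404.26
Buyer bears: insurance 332.84 + destination terminal 201.46 + brokerage 93.36 + duty 100404.26 = 101031.92
Landed cost = invoice 418018.25 + 101031.92 = 519050.17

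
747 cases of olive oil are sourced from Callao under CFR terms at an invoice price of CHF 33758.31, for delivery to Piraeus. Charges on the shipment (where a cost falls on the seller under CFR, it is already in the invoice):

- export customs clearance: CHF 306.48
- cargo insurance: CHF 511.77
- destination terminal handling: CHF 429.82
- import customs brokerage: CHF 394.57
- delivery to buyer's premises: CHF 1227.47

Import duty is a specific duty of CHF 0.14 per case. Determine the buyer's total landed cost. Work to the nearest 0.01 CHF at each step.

Total landed cost: CHF 36426.52

CFR: the seller pays costs through ocean freight to the destination port, but not insurance.
Already in the invoice (seller's account under CFR): export clearance — exclude.
CIF value = CFR price + insurance = 33758.31 + 511.77 = 34270.08
Import duty = 747 × 0.14 = 104.58
Buyer bears: insurance 511.77 + destination terminal 429.82 + brokerage 394.57 + delivery 1227.47 + duty 104.58 = 2668.21
Landed cost = invoice 33758.31 + 2668.21 = 36426.52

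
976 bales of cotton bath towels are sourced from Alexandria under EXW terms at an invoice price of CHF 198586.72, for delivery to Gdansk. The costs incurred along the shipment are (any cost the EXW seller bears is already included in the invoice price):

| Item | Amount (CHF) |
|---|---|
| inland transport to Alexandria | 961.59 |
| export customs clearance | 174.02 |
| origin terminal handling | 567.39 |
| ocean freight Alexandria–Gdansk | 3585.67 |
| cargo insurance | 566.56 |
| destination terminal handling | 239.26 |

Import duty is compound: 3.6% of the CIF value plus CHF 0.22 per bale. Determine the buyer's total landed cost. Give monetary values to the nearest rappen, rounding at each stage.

Total landed cost: CHF 212255.84

EXW: the seller makes goods available at their premises; the buyer bears all onward costs.
CIF value = EXW price + inland to port + export clearance + origin terminal + freight + insurance = 198586.72 + 961.59 + 174.02 + 567.39 + 3585.67 + 566.56 = 204441.95
Ad valorem component: 204441.95 × 3.6% = 7359.91
Specific component: 976 × 0.22 = 214.72
Import duty = 7359.91 + 214.72 = 7574.63
Buyer bears: inland to port 961.59 + export clearance 174.02 + origin terminal 567.39 + freight 3585.67 + insurance 566.56 + destination terminal 239.26 + duty 7574.63 = 13669.12
Landed cost = invoice 198586.72 + 13669.12 = 212255.84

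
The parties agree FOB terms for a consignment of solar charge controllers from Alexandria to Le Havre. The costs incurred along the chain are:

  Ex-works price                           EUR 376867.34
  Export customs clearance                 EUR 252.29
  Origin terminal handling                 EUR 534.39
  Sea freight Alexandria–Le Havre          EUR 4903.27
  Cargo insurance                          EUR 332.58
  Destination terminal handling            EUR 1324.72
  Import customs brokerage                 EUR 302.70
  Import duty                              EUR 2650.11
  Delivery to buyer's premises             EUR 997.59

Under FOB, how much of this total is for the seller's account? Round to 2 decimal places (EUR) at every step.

FOB: the seller bears costs until goods are on board at the origin port; the buyer bears freight, insurance and all costs thereafter.
Seller's account: goods 376867.34 + export clearance 252.29 + origin terminal 534.39 = 377654.02
Buyer's account: freight 4903.27 + insurance 332.58 + destination terminal 1324.72 + brokerage 302.70 + duty 2650.11 + delivery 997.59 = 10510.97

Seller's account: EUR 377654.02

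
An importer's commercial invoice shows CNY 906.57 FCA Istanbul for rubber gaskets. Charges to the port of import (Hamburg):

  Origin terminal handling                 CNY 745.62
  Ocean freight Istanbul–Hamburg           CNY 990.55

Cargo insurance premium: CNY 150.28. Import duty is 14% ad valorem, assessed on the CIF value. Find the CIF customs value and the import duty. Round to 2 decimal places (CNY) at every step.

CIF = FCA price + pre-shipment costs + freight + insurance
CIF = 906.57 + 745.62 + 990.55 + 150.28 = 2793.02
Import duty = 2793.02 × 14% = 391.02

CIF value: CNY 2793.02; import duty: CNY 391.02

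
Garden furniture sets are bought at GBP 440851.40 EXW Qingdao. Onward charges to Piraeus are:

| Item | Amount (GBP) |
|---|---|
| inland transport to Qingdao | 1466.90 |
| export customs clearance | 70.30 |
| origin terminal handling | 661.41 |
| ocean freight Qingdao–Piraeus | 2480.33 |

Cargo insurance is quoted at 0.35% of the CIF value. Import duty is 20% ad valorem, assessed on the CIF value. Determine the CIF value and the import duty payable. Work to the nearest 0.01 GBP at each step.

CIF value: GBP 447095.17; import duty: GBP 89419.03

Let C be the CIF value. C = EXW price + pre-shipment costs + freight + 0.35% × C
C − 0.35% × C = 440851.40 + 1466.90 + 70.30 + 661.41 + 2480.33
0.9965 × C = 445530.34
C = 445530.34 / 0.9965 = 447095.17
Insurance premium = 0.35% × 447095.17 = 1564.83
Import duty = 447095.17 × 20% = 89419.03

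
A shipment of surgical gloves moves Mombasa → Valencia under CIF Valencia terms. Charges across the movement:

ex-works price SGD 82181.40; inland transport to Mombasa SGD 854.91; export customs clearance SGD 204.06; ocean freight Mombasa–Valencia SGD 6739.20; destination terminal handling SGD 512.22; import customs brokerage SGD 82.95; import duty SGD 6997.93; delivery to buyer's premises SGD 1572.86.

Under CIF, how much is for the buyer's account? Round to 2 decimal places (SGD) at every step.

Buyer's account: SGD 9165.96

CIF: the seller pays costs through ocean freight and marine insurance to the destination port.
Seller's account: goods 82181.40 + inland to port 854.91 + export clearance 204.06 + freight 6739.20 = 89979.57
Buyer's account: destination terminal 512.22 + brokerage 82.95 + duty 6997.93 + delivery 1572.86 = 9165.96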